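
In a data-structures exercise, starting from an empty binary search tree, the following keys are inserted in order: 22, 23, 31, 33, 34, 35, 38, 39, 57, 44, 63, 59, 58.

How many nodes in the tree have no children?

2

Insert 22: tree is empty, so 22 becomes the root.
Insert 23: 23 > 22 → go right. Place as right child of 22.
Insert 31: 31 > 22 → go right; 31 > 23 → go right. Place as right child of 23.
Insert 33: 33 > 22 → go right; 33 > 23 → go right; 33 > 31 → go right. Place as right child of 31.
Insert 34: 34 > 22 → go right; 34 > 23 → go right; 34 > 31 → go right; 34 > 33 → go right. Place as right child of 33.
Insert 35: 35 > 22 → go right; 35 > 23 → go right; 35 > 31 → go right; 35 > 33 → go right; 35 > 34 → go right. Place as right child of 34.
Insert 38: 38 > 22 → go right; 38 > 23 → go right; 38 > 31 → go right; 38 > 33 → go right; 38 > 34 → go right; 38 > 35 → go right. Place as right child of 35.
Insert 39: 39 > 22 → go right; 39 > 23 → go right; 39 > 31 → go right; 39 > 33 → go right; 39 > 34 → go right; 39 > 35 → go right; 39 > 38 → go right. Place as right child of 38.
Insert 57: 57 > 22 → go right; 57 > 23 → go right; 57 > 31 → go right; 57 > 33 → go right; 57 > 34 → go right; 57 > 35 → go right; 57 > 38 → go right; 57 > 39 → go right. Place as right child of 39.
Insert 44: 44 > 22 → go right; 44 > 23 → go right; 44 > 31 → go right; 44 > 33 → go right; 44 > 34 → go right; 44 > 35 → go right; 44 > 38 → go right; 44 > 39 → go right; 44 < 57 → go left. Place as left child of 57.
Insert 63: 63 > 22 → go right; 63 > 23 → go right; 63 > 31 → go right; 63 > 33 → go right; 63 > 34 → go right; 63 > 35 → go right; 63 > 38 → go right; 63 > 39 → go right; 63 > 57 → go right. Place as right child of 57.
Insert 59: 59 > 22 → go right; 59 > 23 → go right; 59 > 31 → go right; 59 > 33 → go right; 59 > 34 → go right; 59 > 35 → go right; 59 > 38 → go right; 59 > 39 → go right; 59 > 57 → go right; 59 < 63 → go left. Place as left child of 63.
Insert 58: 58 > 22 → go right; 58 > 23 → go right; 58 > 31 → go right; 58 > 33 → go right; 58 > 34 → go right; 58 > 35 → go right; 58 > 38 → go right; 58 > 39 → go right; 58 > 57 → go right; 58 < 63 → go left; 58 < 59 → go left. Place as left child of 59.

Leaves: 44, 58 — 2 in total.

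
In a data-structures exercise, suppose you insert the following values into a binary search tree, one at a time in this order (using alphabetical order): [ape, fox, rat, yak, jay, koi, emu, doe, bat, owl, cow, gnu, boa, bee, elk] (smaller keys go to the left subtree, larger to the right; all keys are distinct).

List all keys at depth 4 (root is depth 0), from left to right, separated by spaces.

bat elk gnu koi

ape: root
fox: right child of ape (depth 1)
rat: right child of fox (depth 2)
yak: right child of rat (depth 3)
jay: left child of rat (depth 3)
koi: right child of jay (depth 4)
emu: left child of fox (depth 2)
doe: left child of emu (depth 3)
bat: left child of doe (depth 4)
owl: right child of koi (depth 5)
cow: right child of bat (depth 5)
gnu: left child of jay (depth 4)
boa: left child of cow (depth 6)
bee: left child of boa (depth 7)
elk: right child of doe (depth 4)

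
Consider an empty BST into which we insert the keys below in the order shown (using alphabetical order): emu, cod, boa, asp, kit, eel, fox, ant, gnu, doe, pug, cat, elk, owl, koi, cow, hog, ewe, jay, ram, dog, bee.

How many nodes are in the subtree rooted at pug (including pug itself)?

4

Resulting structure (node: left, right):
  emu: L=cod, R=kit
  cod: L=boa, R=eel
  boa: L=asp, R=cat
  asp: L=ant, R=bee
  kit: L=fox, R=pug
  eel: L=doe, R=elk
  fox: L=ewe, R=gnu
  ant: L=–, R=–
  gnu: L=–, R=hog
  doe: L=cow, R=dog
  pug: L=owl, R=ram
  cat: L=–, R=–
  elk: L=–, R=–
  owl: L=koi, R=–
  koi: L=–, R=–
  cow: L=–, R=–
  hog: L=–, R=jay
  ewe: L=–, R=–
  jay: L=–, R=–
  ram: L=–, R=–
  dog: L=–, R=–
  bee: L=–, R=–

Subtree rooted at pug contains: pug, owl, koi, ram — 4 nodes.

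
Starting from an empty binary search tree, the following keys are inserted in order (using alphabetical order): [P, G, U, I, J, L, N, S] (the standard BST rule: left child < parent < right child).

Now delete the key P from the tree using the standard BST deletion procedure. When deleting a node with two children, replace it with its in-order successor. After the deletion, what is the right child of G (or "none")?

Insert P: tree is empty, so P becomes the root.
Insert G: G < P → go left. Place as left child of P.
Insert U: U > P → go right. Place as right child of P.
Insert I: I < P → go left; I > G → go right. Place as right child of G.
Insert J: J < P → go left; J > G → go right; J > I → go right. Place as right child of I.
Insert L: L < P → go left; L > G → go right; L > I → go right; L > J → go right. Place as right child of J.
Insert N: N < P → go left; N > G → go right; N > I → go right; N > J → go right; N > L → go right. Place as right child of L.
Insert S: S > P → go right; S < U → go left. Place as left child of U.

Delete P (two children — replace with in-order successor).
After deletion, G's right child: I.

I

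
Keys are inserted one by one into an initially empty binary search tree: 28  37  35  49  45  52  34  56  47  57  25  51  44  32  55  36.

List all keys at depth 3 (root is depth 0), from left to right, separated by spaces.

34 36 45 52

28: root
37: right child of 28 (depth 1)
35: left child of 37 (depth 2)
49: right child of 37 (depth 2)
45: left child of 49 (depth 3)
52: right child of 49 (depth 3)
34: left child of 35 (depth 3)
56: right child of 52 (depth 4)
47: right child of 45 (depth 4)
57: right child of 56 (depth 5)
25: left child of 28 (depth 1)
51: left child of 52 (depth 4)
44: left child of 45 (depth 4)
32: left child of 34 (depth 4)
55: left child of 56 (depth 5)
36: right child of 35 (depth 3)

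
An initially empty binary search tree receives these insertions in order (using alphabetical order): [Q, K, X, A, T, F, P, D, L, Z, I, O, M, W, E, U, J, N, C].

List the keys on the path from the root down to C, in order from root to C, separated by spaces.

Q K A F D C

Insert Q: tree is empty, so Q becomes the root.
Insert K: K < Q → go left. Place as left child of Q.
Insert X: X > Q → go right. Place as right child of Q.
Insert A: A < Q → go left; A < K → go left. Place as left child of K.
Insert T: T > Q → go right; T < X → go left. Place as left child of X.
Insert F: F < Q → go left; F < K → go left; F > A → go right. Place as right child of A.
Insert P: P < Q → go left; P > K → go right. Place as right child of K.
Insert D: D < Q → go left; D < K → go left; D > A → go right; D < F → go left. Place as left child of F.
Insert L: L < Q → go left; L > K → go right; L < P → go left. Place as left child of P.
Insert Z: Z > Q → go right; Z > X → go right. Place as right child of X.
Insert I: I < Q → go left; I < K → go left; I > A → go right; I > F → go right. Place as right child of F.
Insert O: O < Q → go left; O > K → go right; O < P → go left; O > L → go right. Place as right child of L.
Insert M: M < Q → go left; M > K → go right; M < P → go left; M > L → go right; M < O → go left. Place as left child of O.
Insert W: W > Q → go right; W < X → go left; W > T → go right. Place as right child of T.
Insert E: E < Q → go left; E < K → go left; E > A → go right; E < F → go left; E > D → go right. Place as right child of D.
Insert U: U > Q → go right; U < X → go left; U > T → go right; U < W → go left. Place as left child of W.
Insert J: J < Q → go left; J < K → go left; J > A → go right; J > F → go right; J > I → go right. Place as right child of I.
Insert N: N < Q → go left; N > K → go right; N < P → go left; N > L → go right; N < O → go left; N > M → go right. Place as right child of M.
Insert C: C < Q → go left; C < K → go left; C > A → go right; C < F → go left; C < D → go left. Place as left child of D.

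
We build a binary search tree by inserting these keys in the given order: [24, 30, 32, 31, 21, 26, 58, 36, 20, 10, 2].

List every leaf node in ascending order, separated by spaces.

2 26 31 36

Insert 24: tree is empty, so 24 becomes the root.
Insert 30: 30 > 24 → go right. Place as right child of 24.
Insert 32: 32 > 24 → go right; 32 > 30 → go right. Place as right child of 30.
Insert 31: 31 > 24 → go right; 31 > 30 → go right; 31 < 32 → go left. Place as left child of 32.
Insert 21: 21 < 24 → go left. Place as left child of 24.
Insert 26: 26 > 24 → go right; 26 < 30 → go left. Place as left child of 30.
Insert 58: 58 > 24 → go right; 58 > 30 → go right; 58 > 32 → go right. Place as right child of 32.
Insert 36: 36 > 24 → go right; 36 > 30 → go right; 36 > 32 → go right; 36 < 58 → go left. Place as left child of 58.
Insert 20: 20 < 24 → go left; 20 < 21 → go left. Place as left child of 21.
Insert 10: 10 < 24 → go left; 10 < 21 → go left; 10 < 20 → go left. Place as left child of 20.
Insert 2: 2 < 24 → go left; 2 < 21 → go left; 2 < 20 → go left; 2 < 10 → go left. Place as left child of 10.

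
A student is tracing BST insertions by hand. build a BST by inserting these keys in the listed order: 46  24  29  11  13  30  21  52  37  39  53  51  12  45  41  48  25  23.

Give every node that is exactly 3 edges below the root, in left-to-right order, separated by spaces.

46: root
24: left child of 46 (depth 1)
29: right child of 24 (depth 2)
11: left child of 24 (depth 2)
13: right child of 11 (depth 3)
30: right child of 29 (depth 3)
21: right child of 13 (depth 4)
52: right child of 46 (depth 1)
37: right child of 30 (depth 4)
39: right child of 37 (depth 5)
53: right child of 52 (depth 2)
51: left child of 52 (depth 2)
12: left child of 13 (depth 4)
45: right child of 39 (depth 6)
41: left child of 45 (depth 7)
48: left child of 51 (depth 3)
25: left child of 29 (depth 3)
23: right child of 21 (depth 5)

13 25 30 48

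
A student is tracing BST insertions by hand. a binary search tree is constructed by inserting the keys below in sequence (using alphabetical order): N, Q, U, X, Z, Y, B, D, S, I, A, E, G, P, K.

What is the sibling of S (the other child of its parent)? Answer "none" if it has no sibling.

X

Insert N: tree is empty, so N becomes the root.
Insert Q: Q > N → go right. Place as right child of N.
Insert U: U > N → go right; U > Q → go right. Place as right child of Q.
Insert X: X > N → go right; X > Q → go right; X > U → go right. Place as right child of U.
Insert Z: Z > N → go right; Z > Q → go right; Z > U → go right; Z > X → go right. Place as right child of X.
Insert Y: Y > N → go right; Y > Q → go right; Y > U → go right; Y > X → go right; Y < Z → go left. Place as left child of Z.
Insert B: B < N → go left. Place as left child of N.
Insert D: D < N → go left; D > B → go right. Place as right child of B.
Insert S: S > N → go right; S > Q → go right; S < U → go left. Place as left child of U.
Insert I: I < N → go left; I > B → go right; I > D → go right. Place as right child of D.
Insert A: A < N → go left; A < B → go left. Place as left child of B.
Insert E: E < N → go left; E > B → go right; E > D → go right; E < I → go left. Place as left child of I.
Insert G: G < N → go left; G > B → go right; G > D → go right; G < I → go left; G > E → go right. Place as right child of E.
Insert P: P > N → go right; P < Q → go left. Place as left child of Q.
Insert K: K < N → go left; K > B → go right; K > D → go right; K > I → go right. Place as right child of I.

S's parent is U; the other child of U is X.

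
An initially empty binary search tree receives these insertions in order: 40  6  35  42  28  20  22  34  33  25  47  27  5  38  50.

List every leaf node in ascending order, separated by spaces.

5 27 33 38 50

Resulting structure (node: left, right):
  40: L=6, R=42
  6: L=5, R=35
  35: L=28, R=38
  42: L=–, R=47
  28: L=20, R=34
  20: L=–, R=22
  22: L=–, R=25
  34: L=33, R=–
  33: L=–, R=–
  25: L=–, R=27
  47: L=–, R=50
  27: L=–, R=–
  5: L=–, R=–
  38: L=–, R=–
  50: L=–, R=–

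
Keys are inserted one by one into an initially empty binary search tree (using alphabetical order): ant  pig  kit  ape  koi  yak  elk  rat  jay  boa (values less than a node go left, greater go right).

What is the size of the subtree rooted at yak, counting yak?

Insert ant: tree is empty, so ant becomes the root.
Insert pig: pig > ant → go right. Place as right child of ant.
Insert kit: kit > ant → go right; kit < pig → go left. Place as left child of pig.
Insert ape: ape > ant → go right; ape < pig → go left; ape < kit → go left. Place as left child of kit.
Insert koi: koi > ant → go right; koi < pig → go left; koi > kit → go right. Place as right child of kit.
Insert yak: yak > ant → go right; yak > pig → go right. Place as right child of pig.
Insert elk: elk > ant → go right; elk < pig → go left; elk < kit → go left; elk > ape → go right. Place as right child of ape.
Insert rat: rat > ant → go right; rat > pig → go right; rat < yak → go left. Place as left child of yak.
Insert jay: jay > ant → go right; jay < pig → go left; jay < kit → go left; jay > ape → go right; jay > elk → go right. Place as right child of elk.
Insert boa: boa > ant → go right; boa < pig → go left; boa < kit → go left; boa > ape → go right; boa < elk → go left. Place as left child of elk.

Subtree rooted at yak contains: yak, rat — 2 nodes.

2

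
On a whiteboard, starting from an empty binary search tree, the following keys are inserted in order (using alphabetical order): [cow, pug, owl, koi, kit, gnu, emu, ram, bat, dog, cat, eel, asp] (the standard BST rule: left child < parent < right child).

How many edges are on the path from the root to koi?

3

Insert cow: tree is empty, so cow becomes the root.
Insert pug: pug > cow → go right. Place as right child of cow.
Insert owl: owl > cow → go right; owl < pug → go left. Place as left child of pug.
Insert koi: koi > cow → go right; koi < pug → go left; koi < owl → go left. Place as left child of owl.
Insert kit: kit > cow → go right; kit < pug → go left; kit < owl → go left; kit < koi → go left. Place as left child of koi.
Insert gnu: gnu > cow → go right; gnu < pug → go left; gnu < owl → go left; gnu < koi → go left; gnu < kit → go left. Place as left child of kit.
Insert emu: emu > cow → go right; emu < pug → go left; emu < owl → go left; emu < koi → go left; emu < kit → go left; emu < gnu → go left. Place as left child of gnu.
Insert ram: ram > cow → go right; ram > pug → go right. Place as right child of pug.
Insert bat: bat < cow → go left. Place as left child of cow.
Insert dog: dog > cow → go right; dog < pug → go left; dog < owl → go left; dog < koi → go left; dog < kit → go left; dog < gnu → go left; dog < emu → go left. Place as left child of emu.
Insert cat: cat < cow → go left; cat > bat → go right. Place as right child of bat.
Insert eel: eel > cow → go right; eel < pug → go left; eel < owl → go left; eel < koi → go left; eel < kit → go left; eel < gnu → go left; eel < emu → go left; eel > dog → go right. Place as right child of dog.
Insert asp: asp < cow → go left; asp < bat → go left. Place as left child of bat.

Path to koi: cow → pug → owl → koi, which is 3 edges.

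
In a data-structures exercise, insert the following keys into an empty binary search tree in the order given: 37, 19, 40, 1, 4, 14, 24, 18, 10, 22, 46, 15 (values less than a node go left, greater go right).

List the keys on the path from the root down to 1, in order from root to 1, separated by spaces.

37: root
19: left child of 37 (depth 1)
40: right child of 37 (depth 1)
1: left child of 19 (depth 2)
4: right child of 1 (depth 3)
14: right child of 4 (depth 4)
24: right child of 19 (depth 2)
18: right child of 14 (depth 5)
10: left child of 14 (depth 5)
22: left child of 24 (depth 3)
46: right child of 40 (depth 2)
15: left child of 18 (depth 6)

37 19 1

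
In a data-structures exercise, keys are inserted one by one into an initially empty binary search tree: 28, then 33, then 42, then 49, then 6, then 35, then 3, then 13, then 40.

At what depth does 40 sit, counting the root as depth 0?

4

28: root
33: right child of 28 (depth 1)
42: right child of 33 (depth 2)
49: right child of 42 (depth 3)
6: left child of 28 (depth 1)
35: left child of 42 (depth 3)
3: left child of 6 (depth 2)
13: right child of 6 (depth 2)
40: right child of 35 (depth 4)

Path to 40: 28 → 33 → 42 → 35 → 40, which is 4 edges.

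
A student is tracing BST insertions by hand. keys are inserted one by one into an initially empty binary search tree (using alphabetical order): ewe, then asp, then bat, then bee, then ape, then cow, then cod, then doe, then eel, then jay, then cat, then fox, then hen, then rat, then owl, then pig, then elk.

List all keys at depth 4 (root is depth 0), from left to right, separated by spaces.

cow pig

Resulting structure (node: left, right):
  ewe: L=asp, R=jay
  asp: L=ape, R=bat
  bat: L=–, R=bee
  bee: L=–, R=cow
  ape: L=–, R=–
  cow: L=cod, R=doe
  cod: L=cat, R=–
  doe: L=–, R=eel
  eel: L=–, R=elk
  jay: L=fox, R=rat
  cat: L=–, R=–
  fox: L=–, R=hen
  hen: L=–, R=–
  rat: L=owl, R=–
  owl: L=–, R=pig
  pig: L=–, R=–
  elk: L=–, R=–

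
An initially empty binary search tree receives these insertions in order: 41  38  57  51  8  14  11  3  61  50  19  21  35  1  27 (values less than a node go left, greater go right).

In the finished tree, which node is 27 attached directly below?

Insert 41: tree is empty, so 41 becomes the root.
Insert 38: 38 < 41 → go left. Place as left child of 41.
Insert 57: 57 > 41 → go right. Place as right child of 41.
Insert 51: 51 > 41 → go right; 51 < 57 → go left. Place as left child of 57.
Insert 8: 8 < 41 → go left; 8 < 38 → go left. Place as left child of 38.
Insert 14: 14 < 41 → go left; 14 < 38 → go left; 14 > 8 → go right. Place as right child of 8.
Insert 11: 11 < 41 → go left; 11 < 38 → go left; 11 > 8 → go right; 11 < 14 → go left. Place as left child of 14.
Insert 3: 3 < 41 → go left; 3 < 38 → go left; 3 < 8 → go left. Place as left child of 8.
Insert 61: 61 > 41 → go right; 61 > 57 → go right. Place as right child of 57.
Insert 50: 50 > 41 → go right; 50 < 57 → go left; 50 < 51 → go left. Place as left child of 51.
Insert 19: 19 < 41 → go left; 19 < 38 → go left; 19 > 8 → go right; 19 > 14 → go right. Place as right child of 14.
Insert 21: 21 < 41 → go left; 21 < 38 → go left; 21 > 8 → go right; 21 > 14 → go right; 21 > 19 → go right. Place as right child of 19.
Insert 35: 35 < 41 → go left; 35 < 38 → go left; 35 > 8 → go right; 35 > 14 → go right; 35 > 19 → go right; 35 > 21 → go right. Place as right child of 21.
Insert 1: 1 < 41 → go left; 1 < 38 → go left; 1 < 8 → go left; 1 < 3 → go left. Place as left child of 3.
Insert 27: 27 < 41 → go left; 27 < 38 → go left; 27 > 8 → go right; 27 > 14 → go right; 27 > 19 → go right; 27 > 21 → go right; 27 < 35 → go left. Place as left child of 35.

35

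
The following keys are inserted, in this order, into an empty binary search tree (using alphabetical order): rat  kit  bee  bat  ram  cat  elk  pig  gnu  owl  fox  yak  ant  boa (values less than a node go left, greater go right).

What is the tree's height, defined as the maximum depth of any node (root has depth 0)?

6

rat: root
kit: left child of rat (depth 1)
bee: left child of kit (depth 2)
bat: left child of bee (depth 3)
ram: right child of kit (depth 2)
cat: right child of bee (depth 3)
elk: right child of cat (depth 4)
pig: left child of ram (depth 3)
gnu: right child of elk (depth 5)
owl: left child of pig (depth 4)
fox: left child of gnu (depth 6)
yak: right child of rat (depth 1)
ant: left child of bat (depth 4)
boa: left child of cat (depth 4)

The deepest node is fox at depth 6.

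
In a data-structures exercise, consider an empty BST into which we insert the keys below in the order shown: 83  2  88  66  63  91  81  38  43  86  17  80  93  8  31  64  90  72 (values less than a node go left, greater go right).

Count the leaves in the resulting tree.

83: root
2: left child of 83 (depth 1)
88: right child of 83 (depth 1)
66: right child of 2 (depth 2)
63: left child of 66 (depth 3)
91: right child of 88 (depth 2)
81: right child of 66 (depth 3)
38: left child of 63 (depth 4)
43: right child of 38 (depth 5)
86: left child of 88 (depth 2)
17: left child of 38 (depth 5)
80: left child of 81 (depth 4)
93: right child of 91 (depth 3)
8: left child of 17 (depth 6)
31: right child of 17 (depth 6)
64: right child of 63 (depth 4)
90: left child of 91 (depth 3)
72: left child of 80 (depth 5)

Leaves: 8, 31, 43, 64, 72, 86, 90, 93 — 8 in total.

8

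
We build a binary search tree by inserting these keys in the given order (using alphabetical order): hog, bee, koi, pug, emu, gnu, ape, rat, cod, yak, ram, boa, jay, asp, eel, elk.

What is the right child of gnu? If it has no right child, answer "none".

hog: root
bee: left child of hog (depth 1)
koi: right child of hog (depth 1)
pug: right child of koi (depth 2)
emu: right child of bee (depth 2)
gnu: right child of emu (depth 3)
ape: left child of bee (depth 2)
rat: right child of pug (depth 3)
cod: left child of emu (depth 3)
yak: right child of rat (depth 4)
ram: left child of rat (depth 4)
boa: left child of cod (depth 4)
jay: left child of koi (depth 2)
asp: right child of ape (depth 3)
eel: right child of cod (depth 4)
elk: right child of eel (depth 5)

none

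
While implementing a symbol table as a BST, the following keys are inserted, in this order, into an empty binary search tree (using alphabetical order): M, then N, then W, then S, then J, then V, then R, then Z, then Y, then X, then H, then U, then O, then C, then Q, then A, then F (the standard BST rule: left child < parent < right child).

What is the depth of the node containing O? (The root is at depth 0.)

5

Resulting structure (node: left, right):
  M: L=J, R=N
  N: L=–, R=W
  W: L=S, R=Z
  S: L=R, R=V
  J: L=H, R=–
  V: L=U, R=–
  R: L=O, R=–
  Z: L=Y, R=–
  Y: L=X, R=–
  X: L=–, R=–
  H: L=C, R=–
  U: L=–, R=–
  O: L=–, R=Q
  C: L=A, R=F
  Q: L=–, R=–
  A: L=–, R=–
  F: L=–, R=–

Path to O: M → N → W → S → R → O, which is 5 edges.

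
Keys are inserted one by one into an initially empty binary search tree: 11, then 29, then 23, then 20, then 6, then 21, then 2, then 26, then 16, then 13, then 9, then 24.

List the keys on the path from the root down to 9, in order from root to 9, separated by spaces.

11 6 9

11: root
29: right child of 11 (depth 1)
23: left child of 29 (depth 2)
20: left child of 23 (depth 3)
6: left child of 11 (depth 1)
21: right child of 20 (depth 4)
2: left child of 6 (depth 2)
26: right child of 23 (depth 3)
16: left child of 20 (depth 4)
13: left child of 16 (depth 5)
9: right child of 6 (depth 2)
24: left child of 26 (depth 4)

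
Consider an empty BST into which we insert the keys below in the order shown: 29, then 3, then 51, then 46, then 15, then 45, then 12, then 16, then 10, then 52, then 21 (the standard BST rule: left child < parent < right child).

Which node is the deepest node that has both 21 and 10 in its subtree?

Insert 29: tree is empty, so 29 becomes the root.
Insert 3: 3 < 29 → go left. Place as left child of 29.
Insert 51: 51 > 29 → go right. Place as right child of 29.
Insert 46: 46 > 29 → go right; 46 < 51 → go left. Place as left child of 51.
Insert 15: 15 < 29 → go left; 15 > 3 → go right. Place as right child of 3.
Insert 45: 45 > 29 → go right; 45 < 51 → go left; 45 < 46 → go left. Place as left child of 46.
Insert 12: 12 < 29 → go left; 12 > 3 → go right; 12 < 15 → go left. Place as left child of 15.
Insert 16: 16 < 29 → go left; 16 > 3 → go right; 16 > 15 → go right. Place as right child of 15.
Insert 10: 10 < 29 → go left; 10 > 3 → go right; 10 < 15 → go left; 10 < 12 → go left. Place as left child of 12.
Insert 52: 52 > 29 → go right; 52 > 51 → go right. Place as right child of 51.
Insert 21: 21 < 29 → go left; 21 > 3 → go right; 21 > 15 → go right; 21 > 16 → go right. Place as right child of 16.

Path to 21: 29 → 3 → 15 → 16 → 21
Path to 10: 29 → 3 → 15 → 12 → 10
The paths share a prefix ending at 15, then split left and right.

15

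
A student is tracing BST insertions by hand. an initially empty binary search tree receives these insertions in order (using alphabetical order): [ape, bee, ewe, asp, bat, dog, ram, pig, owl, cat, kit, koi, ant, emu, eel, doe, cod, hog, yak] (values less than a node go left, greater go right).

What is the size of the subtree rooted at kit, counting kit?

ape: root
bee: right child of ape (depth 1)
ewe: right child of bee (depth 2)
asp: left child of bee (depth 2)
bat: right child of asp (depth 3)
dog: left child of ewe (depth 3)
ram: right child of ewe (depth 3)
pig: left child of ram (depth 4)
owl: left child of pig (depth 5)
cat: left child of dog (depth 4)
kit: left child of owl (depth 6)
koi: right child of kit (depth 7)
ant: left child of ape (depth 1)
emu: right child of dog (depth 4)
eel: left child of emu (depth 5)
doe: right child of cat (depth 5)
cod: left child of doe (depth 6)
hog: left child of kit (depth 7)
yak: right child of ram (depth 4)

Subtree rooted at kit contains: kit, hog, koi — 3 nodes.

3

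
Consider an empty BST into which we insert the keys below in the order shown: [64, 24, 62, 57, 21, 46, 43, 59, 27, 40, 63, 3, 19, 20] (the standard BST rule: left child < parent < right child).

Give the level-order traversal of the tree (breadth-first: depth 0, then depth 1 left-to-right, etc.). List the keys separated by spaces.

64: root
24: left child of 64 (depth 1)
62: right child of 24 (depth 2)
57: left child of 62 (depth 3)
21: left child of 24 (depth 2)
46: left child of 57 (depth 4)
43: left child of 46 (depth 5)
59: right child of 57 (depth 4)
27: left child of 43 (depth 6)
40: right child of 27 (depth 7)
63: right child of 62 (depth 3)
3: left child of 21 (depth 3)
19: right child of 3 (depth 4)
20: right child of 19 (depth 5)

64 24 21 62 3 57 63 19 46 59 20 43 27 40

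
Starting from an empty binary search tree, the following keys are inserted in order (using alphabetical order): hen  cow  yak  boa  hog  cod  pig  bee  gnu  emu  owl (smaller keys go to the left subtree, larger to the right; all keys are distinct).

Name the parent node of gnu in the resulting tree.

Insert hen: tree is empty, so hen becomes the root.
Insert cow: cow < hen → go left. Place as left child of hen.
Insert yak: yak > hen → go right. Place as right child of hen.
Insert boa: boa < hen → go left; boa < cow → go left. Place as left child of cow.
Insert hog: hog > hen → go right; hog < yak → go left. Place as left child of yak.
Insert cod: cod < hen → go left; cod < cow → go left; cod > boa → go right. Place as right child of boa.
Insert pig: pig > hen → go right; pig < yak → go left; pig > hog → go right. Place as right child of hog.
Insert bee: bee < hen → go left; bee < cow → go left; bee < boa → go left. Place as left child of boa.
Insert gnu: gnu < hen → go left; gnu > cow → go right. Place as right child of cow.
Insert emu: emu < hen → go left; emu > cow → go right; emu < gnu → go left. Place as left child of gnu.
Insert owl: owl > hen → go right; owl < yak → go left; owl > hog → go right; owl < pig → go left. Place as left child of pig.

cow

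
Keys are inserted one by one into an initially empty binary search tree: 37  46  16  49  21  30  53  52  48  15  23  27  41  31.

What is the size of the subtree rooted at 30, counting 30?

4

37: root
46: right child of 37 (depth 1)
16: left child of 37 (depth 1)
49: right child of 46 (depth 2)
21: right child of 16 (depth 2)
30: right child of 21 (depth 3)
53: right child of 49 (depth 3)
52: left child of 53 (depth 4)
48: left child of 49 (depth 3)
15: left child of 16 (depth 2)
23: left child of 30 (depth 4)
27: right child of 23 (depth 5)
41: left child of 46 (depth 2)
31: right child of 30 (depth 4)

Subtree rooted at 30 contains: 30, 23, 27, 31 — 4 nodes.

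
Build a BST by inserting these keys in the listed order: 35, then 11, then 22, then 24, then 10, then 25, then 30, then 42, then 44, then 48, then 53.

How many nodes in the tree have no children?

3

35: root
11: left child of 35 (depth 1)
22: right child of 11 (depth 2)
24: right child of 22 (depth 3)
10: left child of 11 (depth 2)
25: right child of 24 (depth 4)
30: right child of 25 (depth 5)
42: right child of 35 (depth 1)
44: right child of 42 (depth 2)
48: right child of 44 (depth 3)
53: right child of 48 (depth 4)

Leaves: 10, 30, 53 — 3 in total.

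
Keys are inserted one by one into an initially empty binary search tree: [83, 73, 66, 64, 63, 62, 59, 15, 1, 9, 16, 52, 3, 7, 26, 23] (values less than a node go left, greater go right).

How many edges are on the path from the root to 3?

Insert 83: tree is empty, so 83 becomes the root.
Insert 73: 73 < 83 → go left. Place as left child of 83.
Insert 66: 66 < 83 → go left; 66 < 73 → go left. Place as left child of 73.
Insert 64: 64 < 83 → go left; 64 < 73 → go left; 64 < 66 → go left. Place as left child of 66.
Insert 63: 63 < 83 → go left; 63 < 73 → go left; 63 < 66 → go left; 63 < 64 → go left. Place as left child of 64.
Insert 62: 62 < 83 → go left; 62 < 73 → go left; 62 < 66 → go left; 62 < 64 → go left; 62 < 63 → go left. Place as left child of 63.
Insert 59: 59 < 83 → go left; 59 < 73 → go left; 59 < 66 → go left; 59 < 64 → go left; 59 < 63 → go left; 59 < 62 → go left. Place as left child of 62.
Insert 15: 15 < 83 → go left; 15 < 73 → go left; 15 < 66 → go left; 15 < 64 → go left; 15 < 63 → go left; 15 < 62 → go left; 15 < 59 → go left. Place as left child of 59.
Insert 1: 1 < 83 → go left; 1 < 73 → go left; 1 < 66 → go left; 1 < 64 → go left; 1 < 63 → go left; 1 < 62 → go left; 1 < 59 → go left; 1 < 15 → go left. Place as left child of 15.
Insert 9: 9 < 83 → go left; 9 < 73 → go left; 9 < 66 → go left; 9 < 64 → go left; 9 < 63 → go left; 9 < 62 → go left; 9 < 59 → go left; 9 < 15 → go left; 9 > 1 → go right. Place as right child of 1.
Insert 16: 16 < 83 → go left; 16 < 73 → go left; 16 < 66 → go left; 16 < 64 → go left; 16 < 63 → go left; 16 < 62 → go left; 16 < 59 → go left; 16 > 15 → go right. Place as right child of 15.
Insert 52: 52 < 83 → go left; 52 < 73 → go left; 52 < 66 → go left; 52 < 64 → go left; 52 < 63 → go left; 52 < 62 → go left; 52 < 59 → go left; 52 > 15 → go right; 52 > 16 → go right. Place as right child of 16.
Insert 3: 3 < 83 → go left; 3 < 73 → go left; 3 < 66 → go left; 3 < 64 → go left; 3 < 63 → go left; 3 < 62 → go left; 3 < 59 → go left; 3 < 15 → go left; 3 > 1 → go right; 3 < 9 → go left. Place as left child of 9.
Insert 7: 7 < 83 → go left; 7 < 73 → go left; 7 < 66 → go left; 7 < 64 → go left; 7 < 63 → go left; 7 < 62 → go left; 7 < 59 → go left; 7 < 15 → go left; 7 > 1 → go right; 7 < 9 → go left; 7 > 3 → go right. Place as right child of 3.
Insert 26: 26 < 83 → go left; 26 < 73 → go left; 26 < 66 → go left; 26 < 64 → go left; 26 < 63 → go left; 26 < 62 → go left; 26 < 59 → go left; 26 > 15 → go right; 26 > 16 → go right; 26 < 52 → go left. Place as left child of 52.
Insert 23: 23 < 83 → go left; 23 < 73 → go left; 23 < 66 → go left; 23 < 64 → go left; 23 < 63 → go left; 23 < 62 → go left; 23 < 59 → go left; 23 > 15 → go right; 23 > 16 → go right; 23 < 52 → go left; 23 < 26 → go left. Place as left child of 26.

Path to 3: 83 → 73 → 66 → 64 → 63 → 62 → 59 → 15 → 1 → 9 → 3, which is 10 edges.

10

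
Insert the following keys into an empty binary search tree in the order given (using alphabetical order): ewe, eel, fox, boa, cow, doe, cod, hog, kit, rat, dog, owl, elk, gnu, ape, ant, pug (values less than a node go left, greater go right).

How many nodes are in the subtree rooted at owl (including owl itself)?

2

Resulting structure (node: left, right):
  ewe: L=eel, R=fox
  eel: L=boa, R=elk
  fox: L=–, R=hog
  boa: L=ape, R=cow
  cow: L=cod, R=doe
  doe: L=–, R=dog
  cod: L=–, R=–
  hog: L=gnu, R=kit
  kit: L=–, R=rat
  rat: L=owl, R=–
  dog: L=–, R=–
  owl: L=–, R=pug
  elk: L=–, R=–
  gnu: L=–, R=–
  ape: L=ant, R=–
  ant: L=–, R=–
  pug: L=–, R=–

Subtree rooted at owl contains: owl, pug — 2 nodes.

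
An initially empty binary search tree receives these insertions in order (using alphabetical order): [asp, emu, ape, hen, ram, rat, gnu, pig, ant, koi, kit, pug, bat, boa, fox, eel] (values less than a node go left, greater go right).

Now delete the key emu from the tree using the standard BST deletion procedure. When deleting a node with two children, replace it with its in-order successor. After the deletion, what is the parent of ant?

ape

Insert asp: tree is empty, so asp becomes the root.
Insert emu: emu > asp → go right. Place as right child of asp.
Insert ape: ape < asp → go left. Place as left child of asp.
Insert hen: hen > asp → go right; hen > emu → go right. Place as right child of emu.
Insert ram: ram > asp → go right; ram > emu → go right; ram > hen → go right. Place as right child of hen.
Insert rat: rat > asp → go right; rat > emu → go right; rat > hen → go right; rat > ram → go right. Place as right child of ram.
Insert gnu: gnu > asp → go right; gnu > emu → go right; gnu < hen → go left. Place as left child of hen.
Insert pig: pig > asp → go right; pig > emu → go right; pig > hen → go right; pig < ram → go left. Place as left child of ram.
Insert ant: ant < asp → go left; ant < ape → go left. Place as left child of ape.
Insert koi: koi > asp → go right; koi > emu → go right; koi > hen → go right; koi < ram → go left; koi < pig → go left. Place as left child of pig.
Insert kit: kit > asp → go right; kit > emu → go right; kit > hen → go right; kit < ram → go left; kit < pig → go left; kit < koi → go left. Place as left child of koi.
Insert pug: pug > asp → go right; pug > emu → go right; pug > hen → go right; pug < ram → go left; pug > pig → go right. Place as right child of pig.
Insert bat: bat > asp → go right; bat < emu → go left. Place as left child of emu.
Insert boa: boa > asp → go right; boa < emu → go left; boa > bat → go right. Place as right child of bat.
Insert fox: fox > asp → go right; fox > emu → go right; fox < hen → go left; fox < gnu → go left. Place as left child of gnu.
Insert eel: eel > asp → go right; eel < emu → go left; eel > bat → go right; eel > boa → go right. Place as right child of boa.

Delete emu (two children — replace with in-order successor).
After deletion, ant's parent is ape.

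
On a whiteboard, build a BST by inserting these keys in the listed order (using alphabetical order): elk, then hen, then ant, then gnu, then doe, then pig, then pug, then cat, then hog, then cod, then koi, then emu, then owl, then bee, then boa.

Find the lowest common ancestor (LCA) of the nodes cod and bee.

cat

Insert elk: tree is empty, so elk becomes the root.
Insert hen: hen > elk → go right. Place as right child of elk.
Insert ant: ant < elk → go left. Place as left child of elk.
Insert gnu: gnu > elk → go right; gnu < hen → go left. Place as left child of hen.
Insert doe: doe < elk → go left; doe > ant → go right. Place as right child of ant.
Insert pig: pig > elk → go right; pig > hen → go right. Place as right child of hen.
Insert pug: pug > elk → go right; pug > hen → go right; pug > pig → go right. Place as right child of pig.
Insert cat: cat < elk → go left; cat > ant → go right; cat < doe → go left. Place as left child of doe.
Insert hog: hog > elk → go right; hog > hen → go right; hog < pig → go left. Place as left child of pig.
Insert cod: cod < elk → go left; cod > ant → go right; cod < doe → go left; cod > cat → go right. Place as right child of cat.
Insert koi: koi > elk → go right; koi > hen → go right; koi < pig → go left; koi > hog → go right. Place as right child of hog.
Insert emu: emu > elk → go right; emu < hen → go left; emu < gnu → go left. Place as left child of gnu.
Insert owl: owl > elk → go right; owl > hen → go right; owl < pig → go left; owl > hog → go right; owl > koi → go right. Place as right child of koi.
Insert bee: bee < elk → go left; bee > ant → go right; bee < doe → go left; bee < cat → go left. Place as left child of cat.
Insert boa: boa < elk → go left; boa > ant → go right; boa < doe → go left; boa < cat → go left; boa > bee → go right. Place as right child of bee.

Path to cod: elk → ant → doe → cat → cod
Path to bee: elk → ant → doe → cat → bee
The paths share a prefix ending at cat, then split left and right.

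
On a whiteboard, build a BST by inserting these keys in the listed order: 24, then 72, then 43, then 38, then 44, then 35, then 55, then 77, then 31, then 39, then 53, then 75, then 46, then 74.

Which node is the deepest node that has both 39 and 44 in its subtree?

Resulting structure (node: left, right):
  24: L=–, R=72
  72: L=43, R=77
  43: L=38, R=44
  38: L=35, R=39
  44: L=–, R=55
  35: L=31, R=–
  55: L=53, R=–
  77: L=75, R=–
  31: L=–, R=–
  39: L=–, R=–
  53: L=46, R=–
  75: L=74, R=–
  46: L=–, R=–
  74: L=–, R=–

Path to 39: 24 → 72 → 43 → 38 → 39
Path to 44: 24 → 72 → 43 → 44
The paths share a prefix ending at 43, then split left and right.

43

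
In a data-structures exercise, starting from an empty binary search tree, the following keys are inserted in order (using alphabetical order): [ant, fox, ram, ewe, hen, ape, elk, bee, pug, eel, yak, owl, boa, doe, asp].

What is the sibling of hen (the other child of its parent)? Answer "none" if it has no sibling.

ant: root
fox: right child of ant (depth 1)
ram: right child of fox (depth 2)
ewe: left child of fox (depth 2)
hen: left child of ram (depth 3)
ape: left child of ewe (depth 3)
elk: right child of ape (depth 4)
bee: left child of elk (depth 5)
pug: right child of hen (depth 4)
eel: right child of bee (depth 6)
yak: right child of ram (depth 3)
owl: left child of pug (depth 5)
boa: left child of eel (depth 7)
doe: right child of boa (depth 8)
asp: left child of bee (depth 6)

hen's parent is ram; the other child of ram is yak.

yak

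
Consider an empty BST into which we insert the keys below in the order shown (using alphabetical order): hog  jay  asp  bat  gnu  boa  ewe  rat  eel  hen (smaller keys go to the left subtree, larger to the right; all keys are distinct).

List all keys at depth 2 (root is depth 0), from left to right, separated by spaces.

bat rat

hog: root
jay: right child of hog (depth 1)
asp: left child of hog (depth 1)
bat: right child of asp (depth 2)
gnu: right child of bat (depth 3)
boa: left child of gnu (depth 4)
ewe: right child of boa (depth 5)
rat: right child of jay (depth 2)
eel: left child of ewe (depth 6)
hen: right child of gnu (depth 4)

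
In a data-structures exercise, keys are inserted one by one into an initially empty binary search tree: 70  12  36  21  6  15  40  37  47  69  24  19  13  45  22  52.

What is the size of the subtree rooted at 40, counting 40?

6

Insert 70: tree is empty, so 70 becomes the root.
Insert 12: 12 < 70 → go left. Place as left child of 70.
Insert 36: 36 < 70 → go left; 36 > 12 → go right. Place as right child of 12.
Insert 21: 21 < 70 → go left; 21 > 12 → go right; 21 < 36 → go left. Place as left child of 36.
Insert 6: 6 < 70 → go left; 6 < 12 → go left. Place as left child of 12.
Insert 15: 15 < 70 → go left; 15 > 12 → go right; 15 < 36 → go left; 15 < 21 → go left. Place as left child of 21.
Insert 40: 40 < 70 → go left; 40 > 12 → go right; 40 > 36 → go right. Place as right child of 36.
Insert 37: 37 < 70 → go left; 37 > 12 → go right; 37 > 36 → go right; 37 < 40 → go left. Place as left child of 40.
Insert 47: 47 < 70 → go left; 47 > 12 → go right; 47 > 36 → go right; 47 > 40 → go right. Place as right child of 40.
Insert 69: 69 < 70 → go left; 69 > 12 → go right; 69 > 36 → go right; 69 > 40 → go right; 69 > 47 → go right. Place as right child of 47.
Insert 24: 24 < 70 → go left; 24 > 12 → go right; 24 < 36 → go left; 24 > 21 → go right. Place as right child of 21.
Insert 19: 19 < 70 → go left; 19 > 12 → go right; 19 < 36 → go left; 19 < 21 → go left; 19 > 15 → go right. Place as right child of 15.
Insert 13: 13 < 70 → go left; 13 > 12 → go right; 13 < 36 → go left; 13 < 21 → go left; 13 < 15 → go left. Place as left child of 15.
Insert 45: 45 < 70 → go left; 45 > 12 → go right; 45 > 36 → go right; 45 > 40 → go right; 45 < 47 → go left. Place as left child of 47.
Insert 22: 22 < 70 → go left; 22 > 12 → go right; 22 < 36 → go left; 22 > 21 → go right; 22 < 24 → go left. Place as left child of 24.
Insert 52: 52 < 70 → go left; 52 > 12 → go right; 52 > 36 → go right; 52 > 40 → go right; 52 > 47 → go right; 52 < 69 → go left. Place as left child of 69.

Subtree rooted at 40 contains: 40, 37, 47, 45, 69, 52 — 6 nodes.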